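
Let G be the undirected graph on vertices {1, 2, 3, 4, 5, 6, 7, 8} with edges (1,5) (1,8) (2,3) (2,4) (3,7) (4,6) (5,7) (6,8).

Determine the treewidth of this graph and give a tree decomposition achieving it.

Every bag has size at most 3, so the width is 3 − 1 = 2 and tw(G) ≤ 2. The edges 7–3–2–4–6–8–1–5–7 form a cycle, so G is not a tree and its treewidth is at least 2. The upper and lower bounds meet at 2, so that is the treewidth.

Treewidth 2.
One such decomposition:
Bags: B1 = {2, 3, 7}  B2 = {2, 4, 7}  B3 = {4, 6, 7}  B4 = {6, 7, 8}  B5 = {1, 7, 8}  B6 = {1, 5, 7}
Tree: B1–B2, B2–B3, B3–B4, B4–B5, B5–B6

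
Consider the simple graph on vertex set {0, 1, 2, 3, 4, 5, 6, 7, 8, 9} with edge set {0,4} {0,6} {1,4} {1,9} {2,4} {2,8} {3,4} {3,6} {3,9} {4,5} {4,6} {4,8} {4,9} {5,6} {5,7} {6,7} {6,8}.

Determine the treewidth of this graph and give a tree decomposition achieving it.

Each bag holds 3 vertices, so the decomposition has width 2, which upper-bounds the treewidth. For the lower bound, the 3 vertices {1, 4, 9} are pairwise adjacent, and any tree decomposition puts a clique entirely inside one bag — forcing width ≥ 2. Combining the bounds, tw(G) = 2.

Treewidth 2.
One optimal decomposition is:
Bags: B1 = {4, 5, 6}  B2 = {0, 4, 6}  B3 = {3, 4, 6}  B4 = {3, 4, 9}  B5 = {4, 6, 8}  B6 = {2, 4, 8}  B7 = {5, 6, 7}  B8 = {1, 4, 9}
Tree: B1–B2, B1–B3, B3–B4, B1–B5, B5–B6, B1–B7, B4–B8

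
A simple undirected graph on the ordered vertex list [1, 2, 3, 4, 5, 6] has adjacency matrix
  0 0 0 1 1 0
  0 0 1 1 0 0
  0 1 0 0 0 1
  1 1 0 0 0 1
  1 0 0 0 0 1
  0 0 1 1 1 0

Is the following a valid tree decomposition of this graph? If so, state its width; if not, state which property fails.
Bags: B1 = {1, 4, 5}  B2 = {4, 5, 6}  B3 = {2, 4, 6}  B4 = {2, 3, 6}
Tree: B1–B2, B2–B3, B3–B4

Vertex coverage: the bags together contain {1, 2, 3, 4, 5, 6}, the full vertex set. Edge coverage: each edge of G has both endpoints in at least one bag. Running intersection: for every vertex, the bags containing it form a connected subtree. All three properties hold, so this is a valid tree decomposition of width max|bag| − 1 = 2, and hence tw(G) ≤ 2.

Yes; width 2.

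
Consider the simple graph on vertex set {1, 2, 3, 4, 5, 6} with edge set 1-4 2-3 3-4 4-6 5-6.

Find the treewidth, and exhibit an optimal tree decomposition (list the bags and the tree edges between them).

Treewidth 1.
One such decomposition:
Bags: B1 = {4, 6}  B2 = {1, 4}  B3 = {3, 4}  B4 = {2, 3}  B5 = {5, 6}
Tree: B1–B2, B1–B3, B3–B4, B1–B5

The largest bag has 2 vertices, giving width 1; this decomposition certifies tw(G) ≤ 1. Since G has at least one edge (e.g. 4–6), it is not an edgeless graph, so tw(G) ≥ 1. Hence tw(G) = 1 exactly.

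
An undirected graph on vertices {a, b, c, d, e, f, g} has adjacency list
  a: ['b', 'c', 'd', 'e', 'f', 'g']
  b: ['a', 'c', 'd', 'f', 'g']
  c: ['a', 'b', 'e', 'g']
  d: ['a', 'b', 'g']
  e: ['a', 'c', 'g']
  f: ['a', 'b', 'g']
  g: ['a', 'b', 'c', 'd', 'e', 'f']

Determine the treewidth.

A width-3 tree decomposition is:
Bags: B1 = {a, b, c, g}  B2 = {a, c, e, g}  B3 = {a, b, f, g}  B4 = {a, b, d, g}
Tree: B1–B2, B1–B3, B1–B4
The largest bag has 4 vertices, giving width 3; this decomposition certifies tw(G) ≤ 3. For the lower bound, the 4 vertices {a, c, e, g} are pairwise adjacent, and any tree decomposition puts a clique entirely inside one bag — forcing width ≥ 3. The upper and lower bounds meet at 3, so that is the treewidth.

3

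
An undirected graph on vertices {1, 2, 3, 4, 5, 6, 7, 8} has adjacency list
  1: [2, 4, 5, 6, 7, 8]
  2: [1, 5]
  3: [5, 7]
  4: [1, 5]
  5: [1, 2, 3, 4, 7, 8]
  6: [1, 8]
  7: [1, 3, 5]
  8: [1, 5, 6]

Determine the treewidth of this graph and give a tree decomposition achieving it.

The largest bag has 3 vertices, giving width 2; this decomposition certifies tw(G) ≤ 2. For the lower bound, the 3 vertices {1, 5, 8} are pairwise adjacent, and any tree decomposition puts a clique entirely inside one bag — forcing width ≥ 2. Therefore the treewidth is 2.

Treewidth 2.
One optimal decomposition is:
Bags: B1 = {1, 5, 7}  B2 = {1, 4, 5}  B3 = {3, 5, 7}  B4 = {1, 5, 8}  B5 = {1, 6, 8}  B6 = {1, 2, 5}
Tree: B1–B2, B1–B3, B1–B4, B4–B5, B4–B6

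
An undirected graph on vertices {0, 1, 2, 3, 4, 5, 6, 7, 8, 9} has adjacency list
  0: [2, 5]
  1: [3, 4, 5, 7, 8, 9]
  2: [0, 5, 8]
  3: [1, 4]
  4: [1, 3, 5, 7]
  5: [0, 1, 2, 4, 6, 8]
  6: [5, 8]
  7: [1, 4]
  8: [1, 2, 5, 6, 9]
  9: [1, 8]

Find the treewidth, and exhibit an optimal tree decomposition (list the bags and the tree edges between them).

Treewidth 2.
One such decomposition:
Bags: B1 = {2, 5, 8}  B2 = {1, 5, 8}  B3 = {5, 6, 8}  B4 = {1, 4, 5}  B5 = {0, 2, 5}  B6 = {1, 3, 4}  B7 = {1, 8, 9}  B8 = {1, 4, 7}
Tree: B1–B2, B1–B3, B2–B4, B1–B5, B4–B6, B2–B7, B6–B8

Every bag has size at most 3, so the width is 3 − 1 = 2 and tw(G) ≤ 2. For the lower bound, the 3 vertices {0, 2, 5} are pairwise adjacent, and any tree decomposition puts a clique entirely inside one bag — forcing width ≥ 2. The upper and lower bounds meet at 2, so that is the treewidth.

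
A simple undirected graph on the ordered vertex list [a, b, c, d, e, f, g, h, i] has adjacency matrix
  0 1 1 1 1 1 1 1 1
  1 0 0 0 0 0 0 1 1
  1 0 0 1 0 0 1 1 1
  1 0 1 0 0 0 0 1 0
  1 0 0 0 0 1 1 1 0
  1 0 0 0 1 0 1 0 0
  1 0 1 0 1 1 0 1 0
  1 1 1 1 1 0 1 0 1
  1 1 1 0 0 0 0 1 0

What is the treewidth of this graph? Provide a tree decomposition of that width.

Treewidth 3.
One optimal decomposition is:
Bags: B1 = {a, c, g, h}  B2 = {a, e, g, h}  B3 = {a, c, h, i}  B4 = {a, b, h, i}  B5 = {a, c, d, h}  B6 = {a, e, f, g}
Tree: B1–B2, B1–B3, B3–B4, B1–B5, B2–B6

The largest bag has 4 vertices, giving width 3; this decomposition certifies tw(G) ≤ 3. For the lower bound, the 4 vertices {a, e, g, h} are pairwise adjacent, and any tree decomposition puts a clique entirely inside one bag — forcing width ≥ 3. Combining the bounds, tw(G) = 3.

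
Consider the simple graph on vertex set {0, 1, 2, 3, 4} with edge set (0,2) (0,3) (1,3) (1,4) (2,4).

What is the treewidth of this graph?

2

A width-2 tree decomposition is:
Bags: B1 = {0, 2, 3}  B2 = {1, 2, 3}  B3 = {1, 2, 4}
Tree: B1–B2, B2–B3
Each bag holds 3 vertices, so the decomposition has width 2, which upper-bounds the treewidth. For the lower bound, G contains the cycle 2–0–3–1–4–2, so G is not a forest; only forests have treewidth ≤ 1, hence tw(G) ≥ 2. Combining the bounds, tw(G) = 2.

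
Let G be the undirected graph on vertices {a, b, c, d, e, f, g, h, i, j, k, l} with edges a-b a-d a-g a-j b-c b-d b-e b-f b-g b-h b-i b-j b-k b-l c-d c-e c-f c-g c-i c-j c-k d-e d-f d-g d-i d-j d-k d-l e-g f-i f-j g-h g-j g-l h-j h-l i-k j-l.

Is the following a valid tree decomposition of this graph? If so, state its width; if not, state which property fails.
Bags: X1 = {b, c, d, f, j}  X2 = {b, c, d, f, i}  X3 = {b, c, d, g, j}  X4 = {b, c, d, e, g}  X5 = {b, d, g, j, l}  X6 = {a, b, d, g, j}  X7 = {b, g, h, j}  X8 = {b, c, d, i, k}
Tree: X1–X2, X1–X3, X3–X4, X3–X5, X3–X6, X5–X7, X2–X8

A tree decomposition must satisfy three properties: every vertex lies in some bag; for every edge, both endpoints lie together in some bag; and for every vertex, the bags containing it form a connected subtree. Here edge (l,h) lies in no bag, so the decomposition is invalid.

No — edge (l,h) lies in no bag.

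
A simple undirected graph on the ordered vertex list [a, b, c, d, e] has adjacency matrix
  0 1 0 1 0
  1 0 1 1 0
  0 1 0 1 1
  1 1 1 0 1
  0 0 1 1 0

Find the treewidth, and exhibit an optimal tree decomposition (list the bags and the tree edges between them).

Every bag has size at most 3, so the width is 3 − 1 = 2 and tw(G) ≤ 2. For the lower bound, the 3 vertices {c, d, e} are pairwise adjacent, and any tree decomposition puts a clique entirely inside one bag — forcing width ≥ 2. Combining the bounds, tw(G) = 2.

Treewidth 2.
One such decomposition:
Bags: B1 = {c, d, e}  B2 = {b, c, d}  B3 = {a, b, d}
Tree: B1–B2, B2–B3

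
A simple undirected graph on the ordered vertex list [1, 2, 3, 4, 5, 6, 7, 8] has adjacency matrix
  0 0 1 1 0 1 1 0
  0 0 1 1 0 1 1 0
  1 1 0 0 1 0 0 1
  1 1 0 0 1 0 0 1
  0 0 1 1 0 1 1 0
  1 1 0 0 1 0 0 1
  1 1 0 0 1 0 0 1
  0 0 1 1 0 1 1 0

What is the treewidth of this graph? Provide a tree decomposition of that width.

Treewidth 4.
One optimal decomposition is:
Bags: B1 = {1, 2, 5, 6, 8}  B2 = {1, 2, 3, 5, 8}  B3 = {1, 2, 4, 5, 8}  B4 = {1, 2, 5, 7, 8}
Tree: B1–B2, B2–B3, B3–B4

Every bag has size at most 5, so the width is 5 − 1 = 4 and tw(G) ≤ 4. For the lower bound: the 5 vertex sets {2,6}, {3,5}, {4,8}, {1}, {7} are disjoint, each induces a connected subgraph, and every pair is joined by at least one edge of G. Contracting each set to a single vertex therefore yields K_{5} as a minor, and since treewidth is minor-monotone, tw(G) ≥ tw(K_{5}) = 4. The upper and lower bounds meet at 4, so that is the treewidth.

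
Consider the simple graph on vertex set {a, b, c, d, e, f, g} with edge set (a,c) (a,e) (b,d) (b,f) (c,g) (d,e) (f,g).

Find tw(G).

2

A width-2 tree decomposition is:
Bags: B1 = {a, c, e}  B2 = {c, d, e}  B3 = {b, c, d}  B4 = {b, c, f}  B5 = {c, f, g}
Tree: B1–B2, B2–B3, B3–B4, B4–B5
Each bag holds 3 vertices, so the decomposition has width 2, which upper-bounds the treewidth. The edges c–a–e–d–b–f–g–c form a cycle, so G is not a tree and its treewidth is at least 2. Hence tw(G) = 2 exactly.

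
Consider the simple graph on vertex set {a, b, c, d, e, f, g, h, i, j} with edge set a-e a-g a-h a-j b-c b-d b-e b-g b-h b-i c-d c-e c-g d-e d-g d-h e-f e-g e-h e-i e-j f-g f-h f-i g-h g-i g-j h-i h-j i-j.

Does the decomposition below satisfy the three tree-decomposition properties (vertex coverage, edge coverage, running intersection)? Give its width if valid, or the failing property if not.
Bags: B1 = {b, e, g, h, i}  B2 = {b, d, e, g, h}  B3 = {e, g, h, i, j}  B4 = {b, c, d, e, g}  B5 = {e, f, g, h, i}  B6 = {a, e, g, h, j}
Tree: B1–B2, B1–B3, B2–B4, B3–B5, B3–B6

Yes; width 4.

Vertex coverage: the bags together contain {a, b, c, d, e, f, g, h, i, j}, the full vertex set. Edge coverage: each edge of G has both endpoints in at least one bag. Running intersection: for every vertex, the bags containing it form a connected subtree. All three properties hold, so this is a valid tree decomposition of width max|bag| − 1 = 4, and hence tw(G) ≤ 4.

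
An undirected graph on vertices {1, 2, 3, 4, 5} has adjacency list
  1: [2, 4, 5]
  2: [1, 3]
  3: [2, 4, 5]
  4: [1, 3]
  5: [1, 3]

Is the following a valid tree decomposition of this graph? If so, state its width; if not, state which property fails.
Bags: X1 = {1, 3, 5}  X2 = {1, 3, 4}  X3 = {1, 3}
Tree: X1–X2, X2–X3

A tree decomposition must satisfy three properties: every vertex lies in some bag; for every edge, both endpoints lie together in some bag; and for every vertex, the bags containing it form a connected subtree. Here vertex 2 appears in no bag, so the decomposition is invalid.

No — vertex 2 appears in no bag.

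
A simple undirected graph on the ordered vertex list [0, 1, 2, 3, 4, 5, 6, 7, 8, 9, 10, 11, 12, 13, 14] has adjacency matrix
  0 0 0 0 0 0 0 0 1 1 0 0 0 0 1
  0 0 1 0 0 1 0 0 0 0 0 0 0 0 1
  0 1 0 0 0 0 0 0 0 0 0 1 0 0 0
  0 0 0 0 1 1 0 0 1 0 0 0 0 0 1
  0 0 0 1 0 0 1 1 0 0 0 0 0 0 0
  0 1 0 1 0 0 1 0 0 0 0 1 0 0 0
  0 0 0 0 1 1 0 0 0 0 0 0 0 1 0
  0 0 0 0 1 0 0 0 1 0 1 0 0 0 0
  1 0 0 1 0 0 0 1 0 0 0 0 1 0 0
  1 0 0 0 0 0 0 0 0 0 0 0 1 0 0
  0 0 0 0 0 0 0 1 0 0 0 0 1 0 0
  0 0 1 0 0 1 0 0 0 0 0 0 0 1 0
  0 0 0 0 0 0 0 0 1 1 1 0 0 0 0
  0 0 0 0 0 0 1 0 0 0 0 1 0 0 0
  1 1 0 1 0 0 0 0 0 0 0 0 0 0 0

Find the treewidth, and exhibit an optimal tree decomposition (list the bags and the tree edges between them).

Each bag holds 4 vertices, so the decomposition has width 3, which upper-bounds the treewidth. For the lower bound: the 4 vertex sets {9,10,12}, {0}, {8}, {3,4,7,14} are disjoint, each induces a connected subgraph, and every pair is joined by at least one edge of G. Contracting each set to a single vertex therefore yields K_{4} as a minor, and since treewidth is minor-monotone, tw(G) ≥ tw(K_{4}) = 3. The upper and lower bounds meet at 3, so that is the treewidth.

Treewidth 3.
One such decomposition:
Bags: B1 = {0, 9, 10, 12}  B2 = {0, 8, 10, 12}  B3 = {0, 7, 8, 10}  B4 = {0, 7, 8, 14}  B5 = {3, 7, 8, 14}  B6 = {3, 4, 7, 14}  B7 = {1, 3, 4, 14}  B8 = {1, 3, 4, 5}  B9 = {1, 4, 5, 6}  B10 = {1, 2, 5, 6}  B11 = {2, 5, 6, 11}  B12 = {2, 6, 11, 13}
Tree: B1–B2, B2–B3, B3–B4, B4–B5, B5–B6, B6–B7, B7–B8, B8–B9, B9–B10, B10–B11, B11–B12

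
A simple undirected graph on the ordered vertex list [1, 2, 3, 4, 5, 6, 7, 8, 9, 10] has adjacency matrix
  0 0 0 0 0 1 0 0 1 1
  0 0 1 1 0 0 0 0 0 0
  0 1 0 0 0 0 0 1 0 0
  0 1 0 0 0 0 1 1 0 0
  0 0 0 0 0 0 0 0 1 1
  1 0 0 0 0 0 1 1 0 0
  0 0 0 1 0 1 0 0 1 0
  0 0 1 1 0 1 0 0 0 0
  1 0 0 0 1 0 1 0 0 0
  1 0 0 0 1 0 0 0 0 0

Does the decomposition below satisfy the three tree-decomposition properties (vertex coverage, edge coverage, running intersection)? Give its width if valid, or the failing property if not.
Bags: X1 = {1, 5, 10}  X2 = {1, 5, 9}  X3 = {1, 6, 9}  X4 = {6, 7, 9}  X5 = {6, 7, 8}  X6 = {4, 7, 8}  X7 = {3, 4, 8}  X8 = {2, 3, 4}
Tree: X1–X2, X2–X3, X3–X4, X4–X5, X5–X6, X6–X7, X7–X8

Vertex coverage: the bags together contain {1, 2, 3, 4, 5, 6, 7, 8, 9, 10}, the full vertex set. Edge coverage: each edge of G has both endpoints in at least one bag. Running intersection: for every vertex, the bags containing it form a connected subtree. All three properties hold, so this is a valid tree decomposition of width max|bag| − 1 = 2, and hence tw(G) ≤ 2.

Yes; width 2.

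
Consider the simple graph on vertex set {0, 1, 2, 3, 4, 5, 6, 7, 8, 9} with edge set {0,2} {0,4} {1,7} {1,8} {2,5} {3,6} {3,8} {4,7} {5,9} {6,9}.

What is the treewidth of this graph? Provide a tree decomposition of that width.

Treewidth 2.
One such decomposition:
Bags: B1 = {0, 2, 5}  B2 = {0, 5, 9}  B3 = {0, 6, 9}  B4 = {0, 3, 6}  B5 = {0, 3, 8}  B6 = {0, 1, 8}  B7 = {0, 1, 7}  B8 = {0, 4, 7}
Tree: B1–B2, B2–B3, B3–B4, B4–B5, B5–B6, B6–B7, B7–B8

The largest bag has 3 vertices, giving width 2; this decomposition certifies tw(G) ≤ 2. The edges 0–2–5–9–6–3–8–1–7–4–0 form a cycle, so G is not a tree and its treewidth is at least 2. Combining the bounds, tw(G) = 2.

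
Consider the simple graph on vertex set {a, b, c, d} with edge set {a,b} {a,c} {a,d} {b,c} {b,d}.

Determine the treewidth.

A width-2 tree decomposition is:
Bags: B1 = {a, b, c}  B2 = {a, b, d}
Tree: B1–B2
The largest bag has 3 vertices, giving width 2; this decomposition certifies tw(G) ≤ 2. On the other hand G contains the 3-clique {a, b, d}. A clique must lie in a single bag of any decomposition, so no decomposition can have width below 2. Therefore the treewidth is 2.

2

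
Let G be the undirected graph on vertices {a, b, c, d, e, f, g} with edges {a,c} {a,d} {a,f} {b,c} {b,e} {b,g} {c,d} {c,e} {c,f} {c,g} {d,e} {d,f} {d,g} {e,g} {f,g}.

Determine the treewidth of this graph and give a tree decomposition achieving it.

Treewidth 3.
Bags: B1 = {c, d, e, g}  B2 = {c, d, f, g}  B3 = {a, c, d, f}  B4 = {b, c, e, g}
Tree: B1–B2, B2–B3, B1–B4

Every bag has size at most 4, so the width is 4 − 1 = 3 and tw(G) ≤ 3. For the lower bound, the 4 vertices {c, d, e, g} are pairwise adjacent, and any tree decomposition puts a clique entirely inside one bag — forcing width ≥ 3. Therefore the treewidth is 3.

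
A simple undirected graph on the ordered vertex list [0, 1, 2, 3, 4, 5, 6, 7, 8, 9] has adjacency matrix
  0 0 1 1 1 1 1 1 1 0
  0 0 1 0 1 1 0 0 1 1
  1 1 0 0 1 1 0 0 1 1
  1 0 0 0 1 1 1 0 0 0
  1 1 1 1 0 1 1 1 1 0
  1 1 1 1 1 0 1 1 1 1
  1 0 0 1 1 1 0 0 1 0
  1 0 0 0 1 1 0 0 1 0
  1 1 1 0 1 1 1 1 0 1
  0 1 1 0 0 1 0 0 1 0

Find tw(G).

4

A width-4 tree decomposition is:
Bags: B1 = {0, 4, 5, 7, 8}  B2 = {0, 2, 4, 5, 8}  B3 = {1, 2, 4, 5, 8}  B4 = {0, 4, 5, 6, 8}  B5 = {1, 2, 5, 8, 9}  B6 = {0, 3, 4, 5, 6}
Tree: B1–B2, B2–B3, B2–B4, B3–B5, B4–B6
Every bag has size at most 5, so the width is 5 − 1 = 4 and tw(G) ≤ 4. Conversely, {1, 2, 5, 8, 9} is a clique of size 5, and the vertices of any clique must share a bag in every tree decomposition; so some bag has ≥ 5 vertices and tw(G) ≥ 4. Hence tw(G) = 4 exactly.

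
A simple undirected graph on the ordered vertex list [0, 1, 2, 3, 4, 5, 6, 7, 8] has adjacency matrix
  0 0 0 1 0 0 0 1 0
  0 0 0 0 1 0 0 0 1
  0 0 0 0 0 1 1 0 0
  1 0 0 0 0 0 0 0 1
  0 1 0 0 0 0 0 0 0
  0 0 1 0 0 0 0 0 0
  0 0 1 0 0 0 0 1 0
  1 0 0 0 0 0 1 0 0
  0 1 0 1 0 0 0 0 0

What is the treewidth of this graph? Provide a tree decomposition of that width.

Each bag holds 2 vertices, so the decomposition has width 1, which upper-bounds the treewidth. G has an edge, so its treewidth is at least 1. The upper and lower bounds meet at 1, so that is the treewidth.

Treewidth 1.
One optimal decomposition is:
Bags: B1 = {2, 5}  B2 = {2, 6}  B3 = {6, 7}  B4 = {0, 7}  B5 = {0, 3}  B6 = {3, 8}  B7 = {1, 8}  B8 = {1, 4}
Tree: B1–B2, B2–B3, B3–B4, B4–B5, B5–B6, B6–B7, B7–B8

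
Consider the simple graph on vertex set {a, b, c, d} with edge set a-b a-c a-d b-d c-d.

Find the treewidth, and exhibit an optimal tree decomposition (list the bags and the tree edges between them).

Treewidth 2.
Bags: B1 = {a, c, d}  B2 = {a, b, d}
Tree: B1–B2

The largest bag has 3 vertices, giving width 2; this decomposition certifies tw(G) ≤ 2. Conversely, {a, c, d} is a clique of size 3, and the vertices of any clique must share a bag in every tree decomposition; so some bag has ≥ 3 vertices and tw(G) ≥ 2. Combining the bounds, tw(G) = 2.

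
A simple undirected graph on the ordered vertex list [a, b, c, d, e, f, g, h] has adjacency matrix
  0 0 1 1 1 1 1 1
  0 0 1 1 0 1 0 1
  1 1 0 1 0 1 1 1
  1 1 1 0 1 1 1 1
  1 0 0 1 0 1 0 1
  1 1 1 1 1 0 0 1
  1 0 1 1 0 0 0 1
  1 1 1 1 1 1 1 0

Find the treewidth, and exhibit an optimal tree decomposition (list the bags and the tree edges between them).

Each bag holds 5 vertices, so the decomposition has width 4, which upper-bounds the treewidth. Conversely, {a, c, d, g, h} is a clique of size 5, and the vertices of any clique must share a bag in every tree decomposition; so some bag has ≥ 5 vertices and tw(G) ≥ 4. Therefore the treewidth is 4.

Treewidth 4.
One optimal decomposition is:
Bags: B1 = {a, d, e, f, h}  B2 = {a, c, d, f, h}  B3 = {a, c, d, g, h}  B4 = {b, c, d, f, h}
Tree: B1–B2, B2–B3, B2–B4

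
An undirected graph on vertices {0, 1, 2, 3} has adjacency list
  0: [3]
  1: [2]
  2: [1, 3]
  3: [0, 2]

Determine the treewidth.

A width-1 tree decomposition is:
Bags: B1 = {2, 3}  B2 = {0, 3}  B3 = {1, 2}
Tree: B1–B2, B1–B3
The largest bag has 2 vertices, giving width 1; this decomposition certifies tw(G) ≤ 1. Any graph with an edge has treewidth ≥ 1, and G has the edge 3–2. Combining the bounds, tw(G) = 1.

1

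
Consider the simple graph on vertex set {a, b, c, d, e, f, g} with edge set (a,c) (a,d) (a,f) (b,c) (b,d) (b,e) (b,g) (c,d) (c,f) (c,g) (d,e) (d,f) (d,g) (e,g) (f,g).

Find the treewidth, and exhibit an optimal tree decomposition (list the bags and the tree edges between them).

Each bag holds 4 vertices, so the decomposition has width 3, which upper-bounds the treewidth. For the lower bound, the 4 vertices {b, d, e, g} are pairwise adjacent, and any tree decomposition puts a clique entirely inside one bag — forcing width ≥ 3. Hence tw(G) = 3 exactly.

Treewidth 3.
Bags: B1 = {b, c, d, g}  B2 = {c, d, f, g}  B3 = {b, d, e, g}  B4 = {a, c, d, f}
Tree: B1–B2, B1–B3, B2–B4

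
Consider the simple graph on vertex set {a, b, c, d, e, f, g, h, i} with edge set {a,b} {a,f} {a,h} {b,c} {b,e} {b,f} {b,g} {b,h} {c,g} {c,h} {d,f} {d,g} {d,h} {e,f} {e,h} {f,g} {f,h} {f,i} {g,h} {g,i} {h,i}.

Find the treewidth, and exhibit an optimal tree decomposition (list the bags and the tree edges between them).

Treewidth 3.
Bags: B1 = {b, c, g, h}  B2 = {b, f, g, h}  B3 = {a, b, f, h}  B4 = {f, g, h, i}  B5 = {d, f, g, h}  B6 = {b, e, f, h}
Tree: B1–B2, B2–B3, B2–B4, B2–B5, B3–B6

Every bag has size at most 4, so the width is 4 − 1 = 3 and tw(G) ≤ 3. For the lower bound, the 4 vertices {b, c, g, h} are pairwise adjacent, and any tree decomposition puts a clique entirely inside one bag — forcing width ≥ 3. Therefore the treewidth is 3.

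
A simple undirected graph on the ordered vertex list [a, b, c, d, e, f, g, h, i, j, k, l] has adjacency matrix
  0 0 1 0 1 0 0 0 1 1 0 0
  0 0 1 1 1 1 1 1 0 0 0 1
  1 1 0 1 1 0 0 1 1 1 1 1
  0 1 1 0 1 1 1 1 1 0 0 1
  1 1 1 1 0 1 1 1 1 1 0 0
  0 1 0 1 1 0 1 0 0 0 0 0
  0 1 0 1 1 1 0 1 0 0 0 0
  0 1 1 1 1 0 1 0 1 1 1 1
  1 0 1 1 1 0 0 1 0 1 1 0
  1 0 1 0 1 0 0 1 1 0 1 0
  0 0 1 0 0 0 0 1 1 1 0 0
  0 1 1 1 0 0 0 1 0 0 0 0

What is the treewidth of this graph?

A width-4 tree decomposition is:
Bags: B1 = {b, c, d, e, h}  B2 = {b, d, e, g, h}  B3 = {b, d, e, f, g}  B4 = {b, c, d, h, l}  B5 = {c, d, e, h, i}  B6 = {c, e, h, i, j}  B7 = {c, h, i, j, k}  B8 = {a, c, e, i, j}
Tree: B1–B2, B2–B3, B1–B4, B1–B5, B5–B6, B6–B7, B6–B8
Each bag holds 5 vertices, so the decomposition has width 4, which upper-bounds the treewidth. On the other hand G contains the 5-clique {a, c, e, i, j}. A clique must lie in a single bag of any decomposition, so no decomposition can have width below 4. Therefore the treewidth is 4.

4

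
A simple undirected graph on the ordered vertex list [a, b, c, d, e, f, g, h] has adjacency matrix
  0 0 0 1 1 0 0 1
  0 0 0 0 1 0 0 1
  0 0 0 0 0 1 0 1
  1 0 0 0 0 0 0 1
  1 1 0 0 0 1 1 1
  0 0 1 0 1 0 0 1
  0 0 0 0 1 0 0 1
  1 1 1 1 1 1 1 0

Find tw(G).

A width-2 tree decomposition is:
Bags: B1 = {a, d, h}  B2 = {a, e, h}  B3 = {e, f, h}  B4 = {b, e, h}  B5 = {e, g, h}  B6 = {c, f, h}
Tree: B1–B2, B2–B3, B2–B4, B4–B5, B3–B6
Each bag holds 3 vertices, so the decomposition has width 2, which upper-bounds the treewidth. Conversely, {a, d, h} is a clique of size 3, and the vertices of any clique must share a bag in every tree decomposition; so some bag has ≥ 3 vertices and tw(G) ≥ 2. Therefore the treewidth is 2.

2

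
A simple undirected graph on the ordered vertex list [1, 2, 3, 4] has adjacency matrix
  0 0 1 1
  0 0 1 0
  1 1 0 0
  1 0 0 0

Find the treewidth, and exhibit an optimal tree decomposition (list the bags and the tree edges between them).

Every bag has size at most 2, so the width is 2 − 1 = 1 and tw(G) ≤ 1. Any graph with an edge has treewidth ≥ 1, and G has the edge 1–3. Therefore the treewidth is 1.

Treewidth 1.
Bags: B1 = {1, 3}  B2 = {2, 3}  B3 = {1, 4}
Tree: B1–B2, B1–B3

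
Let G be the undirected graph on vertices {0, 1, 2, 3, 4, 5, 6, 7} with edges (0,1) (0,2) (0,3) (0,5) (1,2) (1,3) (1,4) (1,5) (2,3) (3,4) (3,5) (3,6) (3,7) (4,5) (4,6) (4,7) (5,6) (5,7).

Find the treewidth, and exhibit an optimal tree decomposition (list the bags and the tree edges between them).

Each bag holds 4 vertices, so the decomposition has width 3, which upper-bounds the treewidth. On the other hand G contains the 4-clique {0, 1, 2, 3}. A clique must lie in a single bag of any decomposition, so no decomposition can have width below 3. Therefore the treewidth is 3.

Treewidth 3.
One such decomposition:
Bags: B1 = {3, 4, 5, 6}  B2 = {1, 3, 4, 5}  B3 = {3, 4, 5, 7}  B4 = {0, 1, 3, 5}  B5 = {0, 1, 2, 3}
Tree: B1–B2, B2–B3, B2–B4, B4–B5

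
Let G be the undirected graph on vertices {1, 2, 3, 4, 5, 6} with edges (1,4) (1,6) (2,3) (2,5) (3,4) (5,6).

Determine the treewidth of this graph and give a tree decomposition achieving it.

Each bag holds 3 vertices, so the decomposition has width 2, which upper-bounds the treewidth. For the lower bound, G contains the cycle 4–3–2–5–6–1–4, so G is not a forest; only forests have treewidth ≤ 1, hence tw(G) ≥ 2. Hence tw(G) = 2 exactly.

Treewidth 2.
Bags: B1 = {2, 3, 4}  B2 = {2, 4, 5}  B3 = {4, 5, 6}  B4 = {1, 4, 6}
Tree: B1–B2, B2–B3, B3–B4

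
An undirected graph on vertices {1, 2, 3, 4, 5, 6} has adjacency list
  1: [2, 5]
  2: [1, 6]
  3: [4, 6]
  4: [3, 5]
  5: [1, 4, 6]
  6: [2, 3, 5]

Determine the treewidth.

2

A width-2 tree decomposition is:
Bags: B1 = {1, 2, 5}  B2 = {2, 5, 6}  B3 = {4, 5, 6}  B4 = {3, 4, 6}
Tree: B1–B2, B2–B3, B3–B4
The largest bag has 3 vertices, giving width 2; this decomposition certifies tw(G) ≤ 2. For the lower bound, G contains the cycle 1–2–6–5–1, so G is not a forest; only forests have treewidth ≤ 1, hence tw(G) ≥ 2. The upper and lower bounds meet at 2, so that is the treewidth.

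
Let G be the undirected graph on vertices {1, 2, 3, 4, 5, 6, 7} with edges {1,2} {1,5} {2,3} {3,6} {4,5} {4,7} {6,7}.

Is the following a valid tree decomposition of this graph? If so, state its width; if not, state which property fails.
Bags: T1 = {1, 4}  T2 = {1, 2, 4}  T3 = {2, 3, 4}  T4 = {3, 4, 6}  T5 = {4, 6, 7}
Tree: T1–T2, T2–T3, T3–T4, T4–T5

No — vertex 5 appears in no bag.

A tree decomposition must satisfy three properties: every vertex lies in some bag; for every edge, both endpoints lie together in some bag; and for every vertex, the bags containing it form a connected subtree. Here vertex 5 appears in no bag, so the decomposition is invalid.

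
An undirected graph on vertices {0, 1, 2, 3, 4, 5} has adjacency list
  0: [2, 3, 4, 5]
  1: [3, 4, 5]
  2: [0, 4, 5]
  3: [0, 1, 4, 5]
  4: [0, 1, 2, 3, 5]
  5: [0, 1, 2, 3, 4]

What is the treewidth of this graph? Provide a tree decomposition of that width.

Treewidth 3.
Bags: B1 = {0, 3, 4, 5}  B2 = {1, 3, 4, 5}  B3 = {0, 2, 4, 5}
Tree: B1–B2, B1–B3

Each bag holds 4 vertices, so the decomposition has width 3, which upper-bounds the treewidth. On the other hand G contains the 4-clique {0, 2, 4, 5}. A clique must lie in a single bag of any decomposition, so no decomposition can have width below 3. Hence tw(G) = 3 exactly.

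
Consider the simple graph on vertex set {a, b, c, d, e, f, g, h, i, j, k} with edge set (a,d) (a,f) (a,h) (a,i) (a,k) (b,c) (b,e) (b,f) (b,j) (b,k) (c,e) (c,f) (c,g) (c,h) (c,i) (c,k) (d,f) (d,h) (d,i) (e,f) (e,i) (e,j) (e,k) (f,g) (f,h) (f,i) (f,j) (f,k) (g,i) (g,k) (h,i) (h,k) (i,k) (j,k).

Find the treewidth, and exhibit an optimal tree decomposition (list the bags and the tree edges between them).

Treewidth 4.
One optimal decomposition is:
Bags: B1 = {c, f, h, i, k}  B2 = {a, f, h, i, k}  B3 = {c, e, f, i, k}  B4 = {b, c, e, f, k}  B5 = {c, f, g, i, k}  B6 = {a, d, f, h, i}  B7 = {b, e, f, j, k}
Tree: B1–B2, B1–B3, B3–B4, B3–B5, B2–B6, B4–B7

The largest bag has 5 vertices, giving width 4; this decomposition certifies tw(G) ≤ 4. Conversely, {a, d, f, h, i} is a clique of size 5, and the vertices of any clique must share a bag in every tree decomposition; so some bag has ≥ 5 vertices and tw(G) ≥ 4. The upper and lower bounds meet at 4, so that is the treewidth.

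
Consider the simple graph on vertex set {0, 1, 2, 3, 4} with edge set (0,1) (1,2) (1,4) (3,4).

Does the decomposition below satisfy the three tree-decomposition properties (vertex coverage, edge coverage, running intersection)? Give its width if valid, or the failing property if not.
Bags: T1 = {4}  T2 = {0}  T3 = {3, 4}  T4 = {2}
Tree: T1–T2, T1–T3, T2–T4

No — vertex 1 appears in no bag.

A tree decomposition must satisfy three properties: every vertex lies in some bag; for every edge, both endpoints lie together in some bag; and for every vertex, the bags containing it form a connected subtree. Here vertex 1 appears in no bag, so the decomposition is invalid.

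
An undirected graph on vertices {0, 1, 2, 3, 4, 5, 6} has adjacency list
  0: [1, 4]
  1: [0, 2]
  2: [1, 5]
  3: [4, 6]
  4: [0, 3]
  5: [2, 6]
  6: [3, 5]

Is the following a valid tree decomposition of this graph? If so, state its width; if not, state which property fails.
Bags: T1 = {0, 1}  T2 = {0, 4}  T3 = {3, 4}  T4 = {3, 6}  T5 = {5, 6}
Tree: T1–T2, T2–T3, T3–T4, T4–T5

No — vertex 2 appears in no bag.

A tree decomposition must satisfy three properties: every vertex lies in some bag; for every edge, both endpoints lie together in some bag; and for every vertex, the bags containing it form a connected subtree. Here vertex 2 appears in no bag, so the decomposition is invalid.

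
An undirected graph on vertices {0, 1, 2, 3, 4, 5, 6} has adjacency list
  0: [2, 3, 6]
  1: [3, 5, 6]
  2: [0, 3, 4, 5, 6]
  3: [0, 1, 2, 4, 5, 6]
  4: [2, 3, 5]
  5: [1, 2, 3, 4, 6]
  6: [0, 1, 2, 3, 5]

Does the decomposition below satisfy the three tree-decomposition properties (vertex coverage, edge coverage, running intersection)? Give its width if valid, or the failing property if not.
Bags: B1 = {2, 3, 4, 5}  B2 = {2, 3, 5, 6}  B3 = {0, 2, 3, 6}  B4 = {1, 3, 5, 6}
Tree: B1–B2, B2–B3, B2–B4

Every vertex of G appears in some bag (union = {0, 1, 2, 3, 4, 5, 6}); every edge is covered by a bag; and for each vertex v the set of bags containing v is connected in the bag tree. The decomposition is therefore valid. The largest bag has 4 vertices, so the width is 3.

Yes; width 3.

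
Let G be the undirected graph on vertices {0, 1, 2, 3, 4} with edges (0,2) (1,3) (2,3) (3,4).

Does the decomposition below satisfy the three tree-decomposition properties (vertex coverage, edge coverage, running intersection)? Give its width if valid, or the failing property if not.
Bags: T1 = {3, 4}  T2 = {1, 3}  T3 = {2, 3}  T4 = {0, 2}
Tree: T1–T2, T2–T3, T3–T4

Yes; width 1.

Every vertex of G appears in some bag (union = {0, 1, 2, 3, 4}); every edge is covered by a bag; and for each vertex v the set of bags containing v is connected in the bag tree. The decomposition is therefore valid. The largest bag has 2 vertices, so the width is 1.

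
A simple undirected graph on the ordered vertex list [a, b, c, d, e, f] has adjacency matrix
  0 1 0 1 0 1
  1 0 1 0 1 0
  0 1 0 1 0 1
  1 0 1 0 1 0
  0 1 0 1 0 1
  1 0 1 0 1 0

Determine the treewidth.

A width-3 tree decomposition is:
Bags: B1 = {a, c, e, f}  B2 = {a, b, c, e}  B3 = {a, c, d, e}
Tree: B1–B2, B2–B3
The largest bag has 4 vertices, giving width 3; this decomposition certifies tw(G) ≤ 3. For the lower bound: the 4 vertex sets {c,f}, {b,e}, {a}, {d} are disjoint, each induces a connected subgraph, and every pair is joined by at least one edge of G. Contracting each set to a single vertex therefore yields K_{4} as a minor, and since treewidth is minor-monotone, tw(G) ≥ tw(K_{4}) = 3. Therefore the treewidth is 3.

3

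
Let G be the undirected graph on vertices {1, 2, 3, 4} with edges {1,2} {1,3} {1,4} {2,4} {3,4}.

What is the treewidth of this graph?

A width-2 tree decomposition is:
Bags: B1 = {1, 3, 4}  B2 = {1, 2, 4}
Tree: B1–B2
Each bag holds 3 vertices, so the decomposition has width 2, which upper-bounds the treewidth. On the other hand G contains the 3-clique {1, 2, 4}. A clique must lie in a single bag of any decomposition, so no decomposition can have width below 2. The upper and lower bounds meet at 2, so that is the treewidth.

2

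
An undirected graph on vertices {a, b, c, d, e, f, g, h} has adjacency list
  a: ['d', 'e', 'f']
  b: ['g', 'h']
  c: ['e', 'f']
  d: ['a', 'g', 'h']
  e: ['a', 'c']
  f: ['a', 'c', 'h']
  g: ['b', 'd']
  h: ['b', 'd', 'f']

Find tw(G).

A width-2 tree decomposition is:
Bags: B1 = {a, c, e}  B2 = {a, c, f}  B3 = {a, d, f}  B4 = {d, f, h}  B5 = {d, g, h}  B6 = {b, g, h}
Tree: B1–B2, B2–B3, B3–B4, B4–B5, B5–B6
Each bag holds 3 vertices, so the decomposition has width 2, which upper-bounds the treewidth. The edges e–c–f–a–e form a cycle, so G is not a tree and its treewidth is at least 2. Therefore the treewidth is 2.

2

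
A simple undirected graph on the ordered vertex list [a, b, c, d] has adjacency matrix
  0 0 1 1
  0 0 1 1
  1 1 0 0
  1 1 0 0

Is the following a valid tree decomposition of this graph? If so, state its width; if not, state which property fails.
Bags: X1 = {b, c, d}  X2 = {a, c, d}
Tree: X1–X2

Every vertex of G appears in some bag (union = {a, b, c, d}); every edge is covered by a bag; and for each vertex v the set of bags containing v is connected in the bag tree. The decomposition is therefore valid. The largest bag has 3 vertices, so the width is 2.

Yes; width 2.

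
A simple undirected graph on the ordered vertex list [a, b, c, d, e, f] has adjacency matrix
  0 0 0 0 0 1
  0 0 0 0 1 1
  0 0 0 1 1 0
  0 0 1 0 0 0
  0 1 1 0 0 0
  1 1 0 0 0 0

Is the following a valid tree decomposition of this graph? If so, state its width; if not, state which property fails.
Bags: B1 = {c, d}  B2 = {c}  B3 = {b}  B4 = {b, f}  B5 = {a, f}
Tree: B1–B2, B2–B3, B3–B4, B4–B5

No — vertex e appears in no bag.

A tree decomposition must satisfy three properties: every vertex lies in some bag; for every edge, both endpoints lie together in some bag; and for every vertex, the bags containing it form a connected subtree. Here vertex e appears in no bag, so the decomposition is invalid.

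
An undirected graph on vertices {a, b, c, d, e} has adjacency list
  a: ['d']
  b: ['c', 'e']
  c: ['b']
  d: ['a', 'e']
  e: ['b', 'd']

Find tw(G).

1

A width-1 tree decomposition is:
Bags: B1 = {a, d}  B2 = {d, e}  B3 = {b, e}  B4 = {b, c}
Tree: B1–B2, B2–B3, B3–B4
The largest bag has 2 vertices, giving width 1; this decomposition certifies tw(G) ≤ 1. Any graph with an edge has treewidth ≥ 1, and G has the edge a–d. Hence tw(G) = 1 exactly.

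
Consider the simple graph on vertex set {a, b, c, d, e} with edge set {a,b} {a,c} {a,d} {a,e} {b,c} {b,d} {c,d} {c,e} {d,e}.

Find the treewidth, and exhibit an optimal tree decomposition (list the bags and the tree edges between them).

The largest bag has 4 vertices, giving width 3; this decomposition certifies tw(G) ≤ 3. On the other hand G contains the 4-clique {a, c, d, e}. A clique must lie in a single bag of any decomposition, so no decomposition can have width below 3. Hence tw(G) = 3 exactly.

Treewidth 3.
One such decomposition:
Bags: B1 = {a, c, d, e}  B2 = {a, b, c, d}
Tree: B1–B2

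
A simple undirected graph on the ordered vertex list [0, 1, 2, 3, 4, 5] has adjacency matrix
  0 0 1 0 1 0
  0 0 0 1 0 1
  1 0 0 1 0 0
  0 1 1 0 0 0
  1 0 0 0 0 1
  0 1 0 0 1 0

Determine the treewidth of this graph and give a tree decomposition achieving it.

Every bag has size at most 3, so the width is 3 − 1 = 2 and tw(G) ≤ 2. For the lower bound, G contains the cycle 3–1–5–4–0–2–3, so G is not a forest; only forests have treewidth ≤ 1, hence tw(G) ≥ 2. Hence tw(G) = 2 exactly.

Treewidth 2.
Bags: B1 = {1, 3, 5}  B2 = {3, 4, 5}  B3 = {0, 3, 4}  B4 = {0, 2, 3}
Tree: B1–B2, B2–B3, B3–B4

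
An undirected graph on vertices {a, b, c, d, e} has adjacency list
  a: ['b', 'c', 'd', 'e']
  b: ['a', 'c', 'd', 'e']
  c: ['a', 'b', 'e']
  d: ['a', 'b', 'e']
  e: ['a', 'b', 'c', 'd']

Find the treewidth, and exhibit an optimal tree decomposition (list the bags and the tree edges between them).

Every bag has size at most 4, so the width is 4 − 1 = 3 and tw(G) ≤ 3. For the lower bound, the 4 vertices {a, b, d, e} are pairwise adjacent, and any tree decomposition puts a clique entirely inside one bag — forcing width ≥ 3. Hence tw(G) = 3 exactly.

Treewidth 3.
One such decomposition:
Bags: B1 = {a, b, d, e}  B2 = {a, b, c, e}
Tree: B1–B2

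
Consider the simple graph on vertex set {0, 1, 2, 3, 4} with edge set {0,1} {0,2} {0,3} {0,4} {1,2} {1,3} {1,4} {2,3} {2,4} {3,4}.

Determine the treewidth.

A width-4 tree decomposition is:
Bags: B1 = {0, 1, 2, 3, 4}
Tree: (single bag)
A single bag containing all 5 vertices is trivially a valid decomposition of width 4. For the lower bound, the 5 vertices {0, 1, 2, 3, 4} are pairwise adjacent, and any tree decomposition puts a clique entirely inside one bag — forcing width ≥ 4. Hence tw(G) = 4 exactly.

4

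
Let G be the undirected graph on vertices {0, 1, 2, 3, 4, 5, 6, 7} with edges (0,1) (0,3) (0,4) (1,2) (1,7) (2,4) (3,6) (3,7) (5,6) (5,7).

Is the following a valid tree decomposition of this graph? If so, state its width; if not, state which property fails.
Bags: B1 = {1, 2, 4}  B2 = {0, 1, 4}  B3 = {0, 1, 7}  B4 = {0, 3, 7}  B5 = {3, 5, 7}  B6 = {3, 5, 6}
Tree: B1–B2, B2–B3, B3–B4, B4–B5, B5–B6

Checking the three conditions: (i) the bags cover all of {0, 1, 2, 3, 4, 5, 6, 7}; (ii) for each edge, some bag contains both endpoints; (iii) the bags containing any fixed vertex form a subtree. All hold, so the decomposition is valid with width 3 − 1 = 2.

Yes; width 2.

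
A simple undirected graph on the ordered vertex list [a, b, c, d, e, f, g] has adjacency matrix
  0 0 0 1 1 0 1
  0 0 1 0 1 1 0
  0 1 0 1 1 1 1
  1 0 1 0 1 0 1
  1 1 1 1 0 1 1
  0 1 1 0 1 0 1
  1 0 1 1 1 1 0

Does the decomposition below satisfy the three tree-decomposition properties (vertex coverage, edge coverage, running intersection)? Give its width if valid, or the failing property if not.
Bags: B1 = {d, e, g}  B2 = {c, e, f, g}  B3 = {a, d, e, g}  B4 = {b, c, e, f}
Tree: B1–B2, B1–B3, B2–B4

No — edge (c,d) lies in no bag.

A tree decomposition must satisfy three properties: every vertex lies in some bag; for every edge, both endpoints lie together in some bag; and for every vertex, the bags containing it form a connected subtree. Here edge (c,d) lies in no bag, so the decomposition is invalid.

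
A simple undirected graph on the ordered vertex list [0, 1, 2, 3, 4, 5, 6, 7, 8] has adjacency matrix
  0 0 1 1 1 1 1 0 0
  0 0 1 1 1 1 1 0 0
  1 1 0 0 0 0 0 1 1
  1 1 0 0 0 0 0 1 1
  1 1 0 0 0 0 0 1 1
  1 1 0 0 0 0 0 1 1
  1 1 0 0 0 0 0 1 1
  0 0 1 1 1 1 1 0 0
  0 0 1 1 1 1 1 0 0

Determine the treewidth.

A width-4 tree decomposition is:
Bags: B1 = {0, 1, 2, 7, 8}  B2 = {0, 1, 5, 7, 8}  B3 = {0, 1, 4, 7, 8}  B4 = {0, 1, 6, 7, 8}  B5 = {0, 1, 3, 7, 8}
Tree: B1–B2, B2–B3, B3–B4, B4–B5
Every bag has size at most 5, so the width is 5 − 1 = 4 and tw(G) ≤ 4. For the lower bound: the 5 vertex sets {2,7}, {0,5}, {4,8}, {1}, {6} are disjoint, each induces a connected subgraph, and every pair is joined by at least one edge of G. Contracting each set to a single vertex therefore yields K_{5} as a minor, and since treewidth is minor-monotone, tw(G) ≥ tw(K_{5}) = 4. Combining the bounds, tw(G) = 4.

4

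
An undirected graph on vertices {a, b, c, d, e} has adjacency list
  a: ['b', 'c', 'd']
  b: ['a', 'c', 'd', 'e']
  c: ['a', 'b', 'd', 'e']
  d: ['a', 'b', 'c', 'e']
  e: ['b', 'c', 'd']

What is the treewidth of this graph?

A width-3 tree decomposition is:
Bags: B1 = {b, c, d, e}  B2 = {a, b, c, d}
Tree: B1–B2
The largest bag has 4 vertices, giving width 3; this decomposition certifies tw(G) ≤ 3. On the other hand G contains the 4-clique {b, c, d, e}. A clique must lie in a single bag of any decomposition, so no decomposition can have width below 3. The upper and lower bounds meet at 3, so that is the treewidth.

3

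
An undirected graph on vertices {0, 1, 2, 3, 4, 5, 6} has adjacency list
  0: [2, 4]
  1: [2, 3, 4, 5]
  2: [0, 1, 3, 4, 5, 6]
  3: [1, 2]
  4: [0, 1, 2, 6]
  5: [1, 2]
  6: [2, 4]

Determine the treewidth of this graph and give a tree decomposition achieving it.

Each bag holds 3 vertices, so the decomposition has width 2, which upper-bounds the treewidth. On the other hand G contains the 3-clique {0, 2, 4}. A clique must lie in a single bag of any decomposition, so no decomposition can have width below 2. Hence tw(G) = 2 exactly.

Treewidth 2.
One such decomposition:
Bags: B1 = {1, 2, 5}  B2 = {1, 2, 4}  B3 = {2, 4, 6}  B4 = {1, 2, 3}  B5 = {0, 2, 4}
Tree: B1–B2, B2–B3, B1–B4, B3–B5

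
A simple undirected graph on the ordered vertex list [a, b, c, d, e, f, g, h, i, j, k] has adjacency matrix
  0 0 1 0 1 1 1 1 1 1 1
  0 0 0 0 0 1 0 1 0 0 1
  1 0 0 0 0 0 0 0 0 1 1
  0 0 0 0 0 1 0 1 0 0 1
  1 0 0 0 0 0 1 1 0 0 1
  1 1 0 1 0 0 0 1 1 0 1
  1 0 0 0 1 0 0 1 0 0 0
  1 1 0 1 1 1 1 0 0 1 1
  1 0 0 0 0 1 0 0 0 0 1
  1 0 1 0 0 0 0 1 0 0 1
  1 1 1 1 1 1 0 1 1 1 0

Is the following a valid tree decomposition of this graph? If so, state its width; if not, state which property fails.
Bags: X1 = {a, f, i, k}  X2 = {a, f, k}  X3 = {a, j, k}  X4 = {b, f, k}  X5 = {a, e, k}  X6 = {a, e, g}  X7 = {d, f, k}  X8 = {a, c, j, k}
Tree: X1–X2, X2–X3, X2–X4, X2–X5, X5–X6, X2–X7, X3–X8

A tree decomposition must satisfy three properties: every vertex lies in some bag; for every edge, both endpoints lie together in some bag; and for every vertex, the bags containing it form a connected subtree. Here vertex h appears in no bag, so the decomposition is invalid.

No — vertex h appears in no bag.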